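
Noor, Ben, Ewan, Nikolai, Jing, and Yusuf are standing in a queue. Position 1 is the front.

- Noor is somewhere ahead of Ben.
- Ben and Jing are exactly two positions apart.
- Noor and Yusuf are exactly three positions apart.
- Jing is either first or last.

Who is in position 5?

Yusuf

With clues 1–4, Ben, Ewan, Jing, Nikolai, and Noor are ruled out for position 5.
So position 5 is Yusuf.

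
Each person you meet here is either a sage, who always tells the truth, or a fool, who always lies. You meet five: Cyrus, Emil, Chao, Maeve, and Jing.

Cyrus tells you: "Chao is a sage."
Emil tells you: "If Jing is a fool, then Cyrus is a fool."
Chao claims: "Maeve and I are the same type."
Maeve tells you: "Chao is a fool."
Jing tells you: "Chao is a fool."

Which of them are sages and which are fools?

Consider Cyrus. Suppose Cyrus is a sage.
Then no assignment of the remaining roles makes every statement match its speaker's type — contradiction.
So Cyrus is a fool.
With that fixed, Emil's statement is true, so Emil is a sage.
Consider Chao. Suppose Chao is a sage.
Then Cyrus's statement comes out true, contradicting Cyrus being a fool.
So Chao is a fool.
With that fixed, Maeve's statement is true, so Maeve is a sage.
With that fixed, Jing's statement is true, so Jing is a sage.

Cyrus: fool, Emil: sage, Chao: fool, Maeve: sage, Jing: sage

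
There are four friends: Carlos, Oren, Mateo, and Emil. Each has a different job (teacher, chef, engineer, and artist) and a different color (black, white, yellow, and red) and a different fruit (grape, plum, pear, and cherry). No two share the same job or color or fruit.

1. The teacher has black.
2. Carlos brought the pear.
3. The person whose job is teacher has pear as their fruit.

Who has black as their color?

Carlos

With clues 1–3, Emil, Mateo, and Oren are impossible for the one with color black.
That leaves Carlos.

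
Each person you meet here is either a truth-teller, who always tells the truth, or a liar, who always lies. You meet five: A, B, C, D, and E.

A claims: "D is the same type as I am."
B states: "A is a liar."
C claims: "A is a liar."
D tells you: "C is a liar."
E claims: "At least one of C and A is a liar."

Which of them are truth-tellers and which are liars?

Consider A. Suppose A is a liar.
Then no assignment of the remaining roles makes every statement match its speaker's type — contradiction.
So A is a truth-teller.
With that fixed, B's statement is false, so B is a liar.
With that fixed, C's statement is false, so C is a liar.
With that fixed, D's statement is true, so D is a truth-teller.
With that fixed, E's statement is true, so E is a truth-teller.

A: truth-teller, B: liar, C: liar, D: truth-teller, E: truth-teller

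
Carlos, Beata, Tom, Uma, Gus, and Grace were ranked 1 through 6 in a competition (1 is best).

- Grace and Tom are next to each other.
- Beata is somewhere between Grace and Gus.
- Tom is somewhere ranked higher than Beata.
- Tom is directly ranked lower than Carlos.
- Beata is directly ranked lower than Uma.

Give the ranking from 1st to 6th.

From clues 1–2: Beata is in {2,3,4,5}.
From clues 1–3: Beata is in {3,4,5}.
From clues 1–4: Carlos is in {1,2}.
From clues 1–5: Carlos → rank 1, Tom → rank 2, Grace → rank 3, Uma → rank 4, Beata → rank 5, Gus → rank 6.

Carlos, Tom, Grace, Uma, Beata, Gus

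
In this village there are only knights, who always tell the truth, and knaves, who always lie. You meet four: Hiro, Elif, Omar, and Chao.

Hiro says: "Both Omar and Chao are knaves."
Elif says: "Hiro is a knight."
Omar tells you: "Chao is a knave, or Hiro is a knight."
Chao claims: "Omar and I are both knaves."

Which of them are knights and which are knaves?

Consider Hiro. Suppose Hiro is a knight.
Then no assignment of the remaining roles makes every statement match its speaker's type — contradiction.
So Hiro is a knave.
With that fixed, Elif's statement is false, so Elif is a knave.
Consider Omar. Suppose Omar is a knave.
Then whichever role Chao has, Chao's statement has the wrong truth value — contradiction.
So Omar is a knight.
With that fixed, Chao's statement is false, so Chao is a knave.

Hiro: knave, Elif: knave, Omar: knight, Chao: knave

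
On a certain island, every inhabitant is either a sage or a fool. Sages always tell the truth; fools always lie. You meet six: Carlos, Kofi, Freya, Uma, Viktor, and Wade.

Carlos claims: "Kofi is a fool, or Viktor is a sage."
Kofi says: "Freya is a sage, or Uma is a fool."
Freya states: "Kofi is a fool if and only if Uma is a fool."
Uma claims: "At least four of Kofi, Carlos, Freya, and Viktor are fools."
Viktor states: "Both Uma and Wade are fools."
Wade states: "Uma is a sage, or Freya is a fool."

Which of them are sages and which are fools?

Carlos: fool, Kofi: sage, Freya: fool, Uma: fool, Viktor: fool, Wade: sage

Consider Carlos. Suppose Carlos is a sage.
Then no assignment of the remaining roles makes every statement match its speaker's type — contradiction.
So Carlos is a fool.
Consider Kofi. Suppose Kofi is a fool.
Then Carlos's statement comes out true, contradicting Carlos being a fool.
So Kofi is a sage.
With that fixed, Uma's statement is false, so Uma is a fool.
With that fixed, Freya's statement is false, so Freya is a fool.
With that fixed, Wade's statement is true, so Wade is a sage.
With that fixed, Viktor's statement is false, so Viktor is a fool.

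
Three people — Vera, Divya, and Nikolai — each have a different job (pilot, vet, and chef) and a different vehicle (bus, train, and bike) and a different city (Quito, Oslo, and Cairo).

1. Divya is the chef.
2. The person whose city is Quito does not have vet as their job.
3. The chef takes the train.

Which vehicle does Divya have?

train

With clues 1–3, bike and bus are impossible for Divya's vehicle.
That leaves train.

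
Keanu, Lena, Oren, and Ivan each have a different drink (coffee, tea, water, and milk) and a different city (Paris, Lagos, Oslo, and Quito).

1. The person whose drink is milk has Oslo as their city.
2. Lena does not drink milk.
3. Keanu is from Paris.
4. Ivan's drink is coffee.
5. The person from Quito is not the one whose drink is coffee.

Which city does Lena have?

With clues 1–2, Oslo is impossible for Lena's city.
With clues 1–3, Paris is impossible for Lena's city.
With clues 1–5, Lagos is impossible for Lena's city.
That leaves Quito.

Quito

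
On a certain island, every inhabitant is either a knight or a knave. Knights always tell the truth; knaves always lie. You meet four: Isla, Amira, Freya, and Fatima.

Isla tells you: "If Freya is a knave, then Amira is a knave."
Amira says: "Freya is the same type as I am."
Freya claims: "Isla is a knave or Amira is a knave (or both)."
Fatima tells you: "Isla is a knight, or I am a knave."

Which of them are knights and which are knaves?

Consider Isla. Suppose Isla is a knave.
Then whichever role Fatima has, Fatima's statement has the wrong truth value — contradiction.
So Isla is a knight.
With that fixed, Fatima's statement is true, so Fatima is a knight.
Consider Amira. Suppose Amira is a knight.
Then no assignment of the remaining roles makes every statement match its speaker's type — contradiction.
So Amira is a knave.
With that fixed, Freya's statement is true, so Freya is a knight.

Isla: knight, Amira: knave, Freya: knight, Fatima: knight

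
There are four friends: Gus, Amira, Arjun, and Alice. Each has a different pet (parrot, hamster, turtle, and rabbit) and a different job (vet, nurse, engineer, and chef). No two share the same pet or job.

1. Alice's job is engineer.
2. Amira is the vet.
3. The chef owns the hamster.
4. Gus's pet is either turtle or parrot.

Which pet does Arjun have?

With clues 1–4, parrot, rabbit, and turtle are impossible for Arjun's pet.
That leaves hamster.

hamster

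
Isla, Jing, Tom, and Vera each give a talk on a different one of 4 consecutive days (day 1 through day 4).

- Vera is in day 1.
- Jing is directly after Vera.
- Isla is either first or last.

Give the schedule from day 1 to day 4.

Vera, Jing, Tom, Isla

From clue 1: Vera → day 1.
From clues 1–2: Jing → day 2.
From clues 1–3: Tom → day 3, Isla → day 4.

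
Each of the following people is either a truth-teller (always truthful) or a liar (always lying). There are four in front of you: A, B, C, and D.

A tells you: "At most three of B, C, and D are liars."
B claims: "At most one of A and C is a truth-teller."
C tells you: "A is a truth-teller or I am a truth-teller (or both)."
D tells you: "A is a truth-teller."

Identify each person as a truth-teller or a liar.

Regardless of anyone's role, A's statement is true, so A is a truth-teller.
With that fixed, C's statement is true, so C is a truth-teller.
With that fixed, D's statement is true, so D is a truth-teller.
With that fixed, B's statement is false, so B is a liar.

A: truth-teller, B: liar, C: truth-teller, D: truth-teller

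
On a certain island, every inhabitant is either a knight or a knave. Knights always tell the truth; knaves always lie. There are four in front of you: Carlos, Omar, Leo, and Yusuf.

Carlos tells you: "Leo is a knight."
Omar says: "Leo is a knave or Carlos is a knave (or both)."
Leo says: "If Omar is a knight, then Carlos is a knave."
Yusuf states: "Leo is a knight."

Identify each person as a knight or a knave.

Carlos: knight, Omar: knave, Leo: knight, Yusuf: knight

Consider Carlos. Suppose Carlos is a knave.
Then no assignment of the remaining roles makes every statement match its speaker's type — contradiction.
So Carlos is a knight.
Consider Omar. Suppose Omar is a knight.
Then no assignment of the remaining roles makes every statement match its speaker's type — contradiction.
So Omar is a knave.
With that fixed, Leo's statement is true, so Leo is a knight.
With that fixed, Yusuf's statement is true, so Yusuf is a knight.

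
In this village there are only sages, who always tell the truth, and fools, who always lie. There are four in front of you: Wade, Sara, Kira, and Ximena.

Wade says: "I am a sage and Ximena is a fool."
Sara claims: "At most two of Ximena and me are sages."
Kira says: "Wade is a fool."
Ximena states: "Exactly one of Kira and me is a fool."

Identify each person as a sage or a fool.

Wade: sage, Sara: sage, Kira: fool, Ximena: fool

Regardless of anyone's role, Sara's statement is true, so Sara is a sage.
Consider Wade. Suppose Wade is a fool.
Then no assignment of the remaining roles makes every statement match its speaker's type — contradiction.
So Wade is a sage.
With that fixed, Kira's statement is false, so Kira is a fool.
Consider Ximena. Suppose Ximena is a sage.
Then Wade's statement comes out false, contradicting Wade being a sage.
So Ximena is a fool.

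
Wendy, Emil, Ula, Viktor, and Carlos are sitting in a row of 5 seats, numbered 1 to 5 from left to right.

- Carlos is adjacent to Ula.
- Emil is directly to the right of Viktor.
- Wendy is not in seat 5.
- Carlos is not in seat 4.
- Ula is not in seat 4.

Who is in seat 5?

With clues 1–2, Viktor is ruled out for seat 5.
With clues 1–3, Wendy is ruled out for seat 5.
With clues 1–4, Ula is ruled out for seat 5.
With clues 1–5, Carlos is ruled out for seat 5.
So seat 5 is Emil.

Emil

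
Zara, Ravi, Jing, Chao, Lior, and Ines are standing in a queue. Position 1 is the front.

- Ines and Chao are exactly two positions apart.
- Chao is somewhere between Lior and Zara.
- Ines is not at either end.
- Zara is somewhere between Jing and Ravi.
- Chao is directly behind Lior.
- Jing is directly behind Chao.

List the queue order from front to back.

Lior, Chao, Jing, Ines, Zara, Ravi

From clues 1–2: Chao is in {2,3,4,5}.
From clues 1–4: Zara is in {2,3,4,5}.
From clues 1–5: Zara is in {4,5}.
From clues 1–6: Lior → position 1, Chao → position 2, Jing → position 3, Ines → position 4, Zara → position 5, Ravi → position 6.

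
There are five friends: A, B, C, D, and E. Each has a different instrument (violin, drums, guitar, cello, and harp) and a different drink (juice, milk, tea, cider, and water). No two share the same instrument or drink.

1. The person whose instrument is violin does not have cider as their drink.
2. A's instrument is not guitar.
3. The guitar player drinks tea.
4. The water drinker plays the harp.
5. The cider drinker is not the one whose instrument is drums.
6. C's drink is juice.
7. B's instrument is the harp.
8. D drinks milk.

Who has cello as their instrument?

A

With clues 1–6, C is impossible for the one with instrument cello.
With clues 1–7, B is impossible for the one with instrument cello.
With clues 1–8, D and E are impossible for the one with instrument cello.
That leaves A.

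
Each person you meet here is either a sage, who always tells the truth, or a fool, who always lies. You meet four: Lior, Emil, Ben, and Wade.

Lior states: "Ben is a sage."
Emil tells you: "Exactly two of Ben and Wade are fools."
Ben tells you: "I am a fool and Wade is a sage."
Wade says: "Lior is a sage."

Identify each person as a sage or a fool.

Lior: fool, Emil: sage, Ben: fool, Wade: fool

Consider Lior. Suppose Lior is a sage.
Then no assignment of the remaining roles makes every statement match its speaker's type — contradiction.
So Lior is a fool.
With that fixed, Wade's statement is false, so Wade is a fool.
With that fixed, Ben's statement is false, so Ben is a fool.
With that fixed, Emil's statement is true, so Emil is a sage.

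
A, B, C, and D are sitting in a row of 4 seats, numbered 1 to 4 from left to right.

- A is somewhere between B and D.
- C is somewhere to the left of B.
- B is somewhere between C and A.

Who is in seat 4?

D

With clue 1, A is ruled out for seat 4.
With clues 1–2, C is ruled out for seat 4.
With clues 1–3, B is ruled out for seat 4.
So seat 4 is D.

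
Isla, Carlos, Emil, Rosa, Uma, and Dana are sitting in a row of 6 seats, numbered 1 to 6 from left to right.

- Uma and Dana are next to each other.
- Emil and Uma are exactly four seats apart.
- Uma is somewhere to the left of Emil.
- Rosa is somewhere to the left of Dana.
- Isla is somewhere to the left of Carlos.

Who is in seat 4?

Isla

With clues 1–2, Emil and Uma are ruled out for seat 4.
With clues 1–3, Dana is ruled out for seat 4.
With clues 1–4, Rosa is ruled out for seat 4.
With clues 1–5, Carlos is ruled out for seat 4.
So seat 4 is Isla.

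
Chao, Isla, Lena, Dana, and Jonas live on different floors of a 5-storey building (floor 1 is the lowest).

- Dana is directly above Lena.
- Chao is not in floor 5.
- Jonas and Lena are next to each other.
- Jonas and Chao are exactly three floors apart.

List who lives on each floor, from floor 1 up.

Jonas, Lena, Dana, Chao, Isla

From clue 1: Lena is in {1,2,3,4}.
From clues 1–2: Chao is in {1,2,3,4}.
From clues 1–3: Chao is in {1,2,4}.
From clues 1–4: Jonas → floor 1, Lena → floor 2, Dana → floor 3, Chao → floor 4, Isla → floor 5.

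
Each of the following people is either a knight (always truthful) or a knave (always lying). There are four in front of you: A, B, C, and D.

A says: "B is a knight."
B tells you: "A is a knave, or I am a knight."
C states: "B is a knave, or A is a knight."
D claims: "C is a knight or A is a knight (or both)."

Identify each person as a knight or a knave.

Consider A. Suppose A is a knave.
Then no assignment of the remaining roles makes every statement match its speaker's type — contradiction.
So A is a knight.
With that fixed, C's statement is true, so C is a knight.
With that fixed, D's statement is true, so D is a knight.
Consider B. Suppose B is a knave.
Then A's statement comes out false, contradicting A being a knight.
So B is a knight.

A: knight, B: knight, C: knight, D: knight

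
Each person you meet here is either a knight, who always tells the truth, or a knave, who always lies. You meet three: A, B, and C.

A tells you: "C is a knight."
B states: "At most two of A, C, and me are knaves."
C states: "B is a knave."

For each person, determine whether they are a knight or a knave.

Consider A. Suppose A is a knight.
Then no assignment of the remaining roles makes every statement match its speaker's type — contradiction.
So A is a knave.
Consider B. Suppose B is a knave.
Then no assignment of the remaining roles makes every statement match its speaker's type — contradiction.
So B is a knight.
With that fixed, C's statement is false, so C is a knave.

A: knave, B: knight, C: knave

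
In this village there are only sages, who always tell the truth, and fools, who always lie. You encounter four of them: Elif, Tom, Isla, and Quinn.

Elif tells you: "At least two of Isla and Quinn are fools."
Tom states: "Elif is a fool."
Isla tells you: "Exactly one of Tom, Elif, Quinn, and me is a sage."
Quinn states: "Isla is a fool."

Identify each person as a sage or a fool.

Consider Elif. Suppose Elif is a sage.
Then no assignment of the remaining roles makes every statement match its speaker's type — contradiction.
So Elif is a fool.
With that fixed, Tom's statement is true, so Tom is a sage.
Consider Isla. Suppose Isla is a sage.
Then Isla's own statement would have to be true, but it can't be — contradiction.
So Isla is a fool.
With that fixed, Quinn's statement is true, so Quinn is a sage.

Elif: fool, Tom: sage, Isla: fool, Quinn: sage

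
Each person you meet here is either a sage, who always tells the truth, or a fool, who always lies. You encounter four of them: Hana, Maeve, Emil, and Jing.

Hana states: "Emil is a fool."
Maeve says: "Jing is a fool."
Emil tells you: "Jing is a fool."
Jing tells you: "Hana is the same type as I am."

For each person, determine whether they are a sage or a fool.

Consider Hana. Suppose Hana is a fool.
Then whichever role Jing has, Jing's statement has the wrong truth value — contradiction.
So Hana is a sage.
Consider Maeve. Suppose Maeve is a sage.
Then no assignment of the remaining roles makes every statement match its speaker's type — contradiction.
So Maeve is a fool.
Consider Emil. Suppose Emil is a sage.
Then Hana's statement comes out false, contradicting Hana being a sage.
So Emil is a fool.
Consider Jing. Suppose Jing is a fool.
Then Maeve's statement comes out true, contradicting Maeve being a fool.
So Jing is a sage.

Hana: sage, Maeve: fool, Emil: fool, Jing: sage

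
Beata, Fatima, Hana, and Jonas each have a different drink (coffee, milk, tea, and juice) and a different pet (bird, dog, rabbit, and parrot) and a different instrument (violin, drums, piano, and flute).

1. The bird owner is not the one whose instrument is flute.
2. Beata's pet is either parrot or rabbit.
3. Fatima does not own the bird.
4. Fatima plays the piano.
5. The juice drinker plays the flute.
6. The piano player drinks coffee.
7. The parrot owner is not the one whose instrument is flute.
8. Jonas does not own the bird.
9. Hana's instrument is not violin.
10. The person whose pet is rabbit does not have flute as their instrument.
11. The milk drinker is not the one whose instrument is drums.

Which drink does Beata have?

milk

With clues 1–6, coffee is impossible for Beata's drink.
With clues 1–10, juice is impossible for Beata's drink.
With clues 1–11, tea is impossible for Beata's drink.
That leaves milk.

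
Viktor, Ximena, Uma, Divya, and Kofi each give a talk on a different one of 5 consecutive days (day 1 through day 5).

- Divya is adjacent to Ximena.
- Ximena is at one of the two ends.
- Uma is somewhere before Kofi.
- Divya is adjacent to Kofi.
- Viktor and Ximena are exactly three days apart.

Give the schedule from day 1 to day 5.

From clues 1–2: Ximena is in {1,5}.
From clues 1–4: Kofi → day 3, Divya → day 4, Ximena → day 5.
From clues 1–5: Uma → day 1, Viktor → day 2.

Uma, Viktor, Kofi, Divya, Ximena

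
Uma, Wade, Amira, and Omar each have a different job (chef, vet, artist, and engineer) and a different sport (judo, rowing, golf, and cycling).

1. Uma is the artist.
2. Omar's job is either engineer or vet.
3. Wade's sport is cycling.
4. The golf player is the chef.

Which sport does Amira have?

With clues 1–3, cycling is impossible for Amira's sport.
With clues 1–4, judo and rowing are impossible for Amira's sport.
That leaves golf.

golf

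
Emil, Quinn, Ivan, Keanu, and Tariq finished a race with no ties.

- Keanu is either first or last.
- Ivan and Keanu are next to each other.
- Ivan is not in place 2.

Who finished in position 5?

With clues 1–2, Ivan is ruled out for place 5.
With clues 1–3, Emil, Quinn, and Tariq are ruled out for place 5.
So place 5 is Keanu.

Keanu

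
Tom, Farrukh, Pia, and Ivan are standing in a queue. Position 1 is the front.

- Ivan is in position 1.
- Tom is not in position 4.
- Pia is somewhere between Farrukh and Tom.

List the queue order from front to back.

From clue 1: Ivan → position 1.
From clues 1–2: Tom is in {2,3}.
From clues 1–3: Tom → position 2, Pia → position 3, Farrukh → position 4.

Ivan, Tom, Pia, Farrukh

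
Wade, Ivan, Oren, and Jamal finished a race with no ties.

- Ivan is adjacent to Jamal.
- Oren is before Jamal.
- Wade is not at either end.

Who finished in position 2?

With clues 1–3, Ivan, Jamal, and Oren are ruled out for place 2.
So place 2 is Wade.

Wade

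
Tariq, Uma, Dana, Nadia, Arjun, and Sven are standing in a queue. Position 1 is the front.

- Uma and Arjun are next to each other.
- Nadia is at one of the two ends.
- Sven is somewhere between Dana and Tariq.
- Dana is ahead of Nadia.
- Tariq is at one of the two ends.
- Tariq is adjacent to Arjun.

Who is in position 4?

Sven

With clues 1–2, Nadia is ruled out for position 4.
With clues 1–4, Dana and Tariq are ruled out for position 4.
With clues 1–6, Arjun and Uma are ruled out for position 4.
So position 4 is Sven.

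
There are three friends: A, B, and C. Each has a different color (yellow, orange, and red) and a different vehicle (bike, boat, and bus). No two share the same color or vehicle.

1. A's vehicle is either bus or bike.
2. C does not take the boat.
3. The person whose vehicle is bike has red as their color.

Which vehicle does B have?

boat

With clues 1–2, bike and bus are impossible for B's vehicle.
That leaves boat.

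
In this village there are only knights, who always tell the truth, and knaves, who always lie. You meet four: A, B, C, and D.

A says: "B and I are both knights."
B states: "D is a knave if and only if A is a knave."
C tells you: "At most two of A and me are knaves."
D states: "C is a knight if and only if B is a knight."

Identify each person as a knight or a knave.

Regardless of anyone's role, C's statement is true, so C is a knight.
Consider A. Suppose A is a knave.
Then no assignment of the remaining roles makes every statement match its speaker's type — contradiction.
So A is a knight.
Consider B. Suppose B is a knave.
Then A's statement comes out false, contradicting A being a knight.
So B is a knight.
With that fixed, D's statement is true, so D is a knight.

A: knight, B: knight, C: knight, D: knight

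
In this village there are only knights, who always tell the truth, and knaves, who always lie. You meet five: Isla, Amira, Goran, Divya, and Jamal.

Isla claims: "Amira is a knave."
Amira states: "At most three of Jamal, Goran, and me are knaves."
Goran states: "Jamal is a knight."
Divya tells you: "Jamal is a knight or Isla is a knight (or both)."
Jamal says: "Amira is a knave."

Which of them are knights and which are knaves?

Isla: knave, Amira: knight, Goran: knave, Divya: knave, Jamal: knave

Regardless of anyone's role, Amira's statement is true, so Amira is a knight.
With that fixed, Jamal's statement is false, so Jamal is a knave.
With that fixed, Isla's statement is false, so Isla is a knave.
With that fixed, Goran's statement is false, so Goran is a knave.
With that fixed, Divya's statement is false, so Divya is a knave.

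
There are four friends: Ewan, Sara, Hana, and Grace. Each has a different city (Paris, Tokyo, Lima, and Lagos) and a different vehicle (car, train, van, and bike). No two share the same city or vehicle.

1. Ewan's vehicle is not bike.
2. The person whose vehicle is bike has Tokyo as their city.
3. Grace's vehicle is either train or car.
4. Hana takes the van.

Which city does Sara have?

Tokyo

With clues 1–4, Lagos, Lima, and Paris are impossible for Sara's city.
That leaves Tokyo.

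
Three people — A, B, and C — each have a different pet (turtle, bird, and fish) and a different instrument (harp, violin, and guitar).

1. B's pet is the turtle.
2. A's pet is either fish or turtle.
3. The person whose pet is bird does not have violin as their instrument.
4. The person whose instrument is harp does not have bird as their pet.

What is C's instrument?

guitar

With clues 1–3, violin is impossible for C's instrument.
With clues 1–4, harp is impossible for C's instrument.
That leaves guitar.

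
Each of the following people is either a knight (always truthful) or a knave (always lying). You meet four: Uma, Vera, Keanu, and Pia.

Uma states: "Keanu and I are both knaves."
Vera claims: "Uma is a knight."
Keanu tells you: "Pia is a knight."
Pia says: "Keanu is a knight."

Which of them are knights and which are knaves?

Uma: knave, Vera: knave, Keanu: knight, Pia: knight

Consider Uma. Suppose Uma is a knight.
Then Uma's own statement would have to be true, but it can't be — contradiction.
So Uma is a knave.
With that fixed, Vera's statement is false, so Vera is a knave.
Consider Keanu. Suppose Keanu is a knave.
Then Uma's statement comes out true, contradicting Uma being a knave.
So Keanu is a knight.
With that fixed, Pia's statement is true, so Pia is a knight.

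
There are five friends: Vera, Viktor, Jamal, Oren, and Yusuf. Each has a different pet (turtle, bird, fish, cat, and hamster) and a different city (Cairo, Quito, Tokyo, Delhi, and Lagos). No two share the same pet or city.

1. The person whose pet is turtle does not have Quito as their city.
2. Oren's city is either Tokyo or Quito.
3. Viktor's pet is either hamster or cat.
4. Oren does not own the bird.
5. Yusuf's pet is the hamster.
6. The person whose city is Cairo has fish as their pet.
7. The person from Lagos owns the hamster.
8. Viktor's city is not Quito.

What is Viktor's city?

Delhi

With clues 1–6, Cairo and Tokyo are impossible for Viktor's city.
With clues 1–7, Lagos is impossible for Viktor's city.
With clues 1–8, Quito is impossible for Viktor's city.
That leaves Delhi.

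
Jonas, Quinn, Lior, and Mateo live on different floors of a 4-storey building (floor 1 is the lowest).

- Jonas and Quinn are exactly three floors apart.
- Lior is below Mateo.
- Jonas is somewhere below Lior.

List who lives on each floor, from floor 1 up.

From clue 1: Jonas is in {1,4}.
From clues 1–2: Lior → floor 2, Mateo → floor 3.
From clues 1–3: Jonas → floor 1, Quinn → floor 4.

Jonas, Lior, Mateo, Quinn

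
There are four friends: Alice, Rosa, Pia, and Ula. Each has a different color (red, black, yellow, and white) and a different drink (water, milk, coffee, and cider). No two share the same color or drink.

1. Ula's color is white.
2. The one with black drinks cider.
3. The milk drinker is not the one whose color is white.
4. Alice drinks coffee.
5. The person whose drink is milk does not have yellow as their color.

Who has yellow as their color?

Clue 1 rules out Ula for the one with color yellow.
With clues 1–5, Pia and Rosa are impossible for the one with color yellow.
That leaves Alice.

Alice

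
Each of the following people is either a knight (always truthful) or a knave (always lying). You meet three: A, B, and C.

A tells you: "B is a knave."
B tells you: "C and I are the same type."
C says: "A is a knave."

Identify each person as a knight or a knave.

Consider A. Suppose A is a knight.
Then no assignment of the remaining roles makes every statement match its speaker's type — contradiction.
So A is a knave.
With that fixed, C's statement is true, so C is a knight.
Consider B. Suppose B is a knave.
Then A's statement comes out true, contradicting A being a knave.
So B is a knight.

A: knave, B: knight, C: knight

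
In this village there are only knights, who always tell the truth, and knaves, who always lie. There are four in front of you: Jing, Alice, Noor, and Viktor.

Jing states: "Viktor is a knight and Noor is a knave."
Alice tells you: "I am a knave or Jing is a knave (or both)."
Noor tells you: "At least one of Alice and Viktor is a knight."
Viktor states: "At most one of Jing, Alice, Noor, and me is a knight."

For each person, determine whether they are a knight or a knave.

Jing: knave, Alice: knight, Noor: knight, Viktor: knave

Consider Jing. Suppose Jing is a knight.
Then whichever role Alice has, Alice's statement has the wrong truth value — contradiction.
So Jing is a knave.
With that fixed, Alice's statement is true, so Alice is a knight.
With that fixed, Noor's statement is true, so Noor is a knight.
With that fixed, Viktor's statement is false, so Viktor is a knave.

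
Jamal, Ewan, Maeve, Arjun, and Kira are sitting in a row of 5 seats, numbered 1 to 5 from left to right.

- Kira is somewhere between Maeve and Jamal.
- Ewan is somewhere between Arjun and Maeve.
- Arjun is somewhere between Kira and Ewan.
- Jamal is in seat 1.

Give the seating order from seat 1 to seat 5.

From clue 1: Kira is in {2,3,4}.
From clues 1–2: Ewan is in {2,3,4}.
From clues 1–3: Arjun → seat 3.
From clues 1–4: Jamal → seat 1, Kira → seat 2, Ewan → seat 4, Maeve → seat 5.

Jamal, Kira, Arjun, Ewan, Maeve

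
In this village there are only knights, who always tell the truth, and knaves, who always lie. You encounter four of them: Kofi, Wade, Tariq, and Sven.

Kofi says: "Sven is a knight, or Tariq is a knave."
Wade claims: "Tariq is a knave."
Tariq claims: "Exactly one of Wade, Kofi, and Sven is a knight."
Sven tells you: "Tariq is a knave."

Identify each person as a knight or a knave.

Consider Kofi. Suppose Kofi is a knave.
Then no assignment of the remaining roles makes every statement match its speaker's type — contradiction.
So Kofi is a knight.
Consider Wade. Suppose Wade is a knave.
Then no assignment of the remaining roles makes every statement match its speaker's type — contradiction.
So Wade is a knight.
With that fixed, Tariq's statement is false, so Tariq is a knave.
With that fixed, Sven's statement is true, so Sven is a knight.

Kofi: knight, Wade: knight, Tariq: knave, Sven: knight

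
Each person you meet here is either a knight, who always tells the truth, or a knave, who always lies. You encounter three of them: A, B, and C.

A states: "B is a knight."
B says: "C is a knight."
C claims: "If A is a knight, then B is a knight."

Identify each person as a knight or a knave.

Consider A. Suppose A is a knave.
Then no assignment of the remaining roles makes every statement match its speaker's type — contradiction.
So A is a knight.
Consider B. Suppose B is a knave.
Then A's statement comes out false, contradicting A being a knight.
So B is a knight.
With that fixed, C's statement is true, so C is a knight.

A: knight, B: knight, C: knight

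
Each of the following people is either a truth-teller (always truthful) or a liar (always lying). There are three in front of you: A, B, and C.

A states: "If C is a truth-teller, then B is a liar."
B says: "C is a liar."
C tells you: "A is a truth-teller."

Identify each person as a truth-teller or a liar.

A: truth-teller, B: liar, C: truth-teller

Consider A. Suppose A is a liar.
Then no assignment of the remaining roles makes every statement match its speaker's type — contradiction.
So A is a truth-teller.
With that fixed, C's statement is true, so C is a truth-teller.
With that fixed, B's statement is false, so B is a liar.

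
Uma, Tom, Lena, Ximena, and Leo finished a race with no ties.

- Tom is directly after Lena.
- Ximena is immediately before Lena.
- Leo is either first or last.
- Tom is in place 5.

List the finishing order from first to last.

From clue 1: Tom is in {2,3,4,5}.
From clues 1–2: Tom is in {3,4,5}.
From clues 1–3: Leo is in {1,5}.
From clues 1–4: Leo → place 1, Uma → place 2, Ximena → place 3, Lena → place 4, Tom → place 5.

Leo, Uma, Ximena, Lena, Tom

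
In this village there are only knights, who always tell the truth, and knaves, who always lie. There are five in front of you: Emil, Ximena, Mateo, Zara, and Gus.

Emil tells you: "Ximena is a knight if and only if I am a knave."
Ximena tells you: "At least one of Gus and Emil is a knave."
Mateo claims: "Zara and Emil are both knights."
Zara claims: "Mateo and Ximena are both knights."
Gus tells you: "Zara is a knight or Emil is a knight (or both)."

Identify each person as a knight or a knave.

Emil: knight, Ximena: knave, Mateo: knave, Zara: knave, Gus: knight

Consider Emil. Suppose Emil is a knave.
Then no assignment of the remaining roles makes every statement match its speaker's type — contradiction.
So Emil is a knight.
With that fixed, Gus's statement is true, so Gus is a knight.
With that fixed, Ximena's statement is false, so Ximena is a knave.
With that fixed, Zara's statement is false, so Zara is a knave.
With that fixed, Mateo's statement is false, so Mateo is a knave.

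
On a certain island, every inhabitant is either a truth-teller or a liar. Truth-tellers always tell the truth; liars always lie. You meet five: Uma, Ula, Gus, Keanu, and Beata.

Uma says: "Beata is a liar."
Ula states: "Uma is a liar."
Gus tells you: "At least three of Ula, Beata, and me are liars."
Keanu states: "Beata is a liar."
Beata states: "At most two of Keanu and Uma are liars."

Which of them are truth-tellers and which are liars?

Uma: liar, Ula: truth-teller, Gus: liar, Keanu: liar, Beata: truth-teller

Regardless of anyone's role, Beata's statement is true, so Beata is a truth-teller.
With that fixed, Uma's statement is false, so Uma is a liar.
With that fixed, Ula's statement is true, so Ula is a truth-teller.
With that fixed, Gus's statement is false, so Gus is a liar.
With that fixed, Keanu's statement is false, so Keanu is a liar.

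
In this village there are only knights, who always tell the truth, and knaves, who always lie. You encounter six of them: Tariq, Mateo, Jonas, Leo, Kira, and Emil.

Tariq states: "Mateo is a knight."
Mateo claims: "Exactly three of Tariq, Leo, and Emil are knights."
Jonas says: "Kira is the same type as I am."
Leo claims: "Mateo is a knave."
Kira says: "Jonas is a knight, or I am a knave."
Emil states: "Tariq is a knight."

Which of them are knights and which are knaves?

Tariq: knave, Mateo: knave, Jonas: knight, Leo: knight, Kira: knight, Emil: knave

Consider Tariq. Suppose Tariq is a knight.
Then no assignment of the remaining roles makes every statement match its speaker's type — contradiction.
So Tariq is a knave.
With that fixed, Mateo's statement is false, so Mateo is a knave.
With that fixed, Leo's statement is true, so Leo is a knight.
With that fixed, Emil's statement is false, so Emil is a knave.
Consider Jonas. Suppose Jonas is a knave.
Then whichever role Kira has, Kira's statement has the wrong truth value — contradiction.
So Jonas is a knight.
With that fixed, Kira's statement is true, so Kira is a knight.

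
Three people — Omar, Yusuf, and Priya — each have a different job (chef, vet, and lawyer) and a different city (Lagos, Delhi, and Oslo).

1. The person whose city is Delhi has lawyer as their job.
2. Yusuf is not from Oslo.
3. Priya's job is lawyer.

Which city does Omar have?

Oslo

With clues 1–3, Delhi and Lagos are impossible for Omar's city.
That leaves Oslo.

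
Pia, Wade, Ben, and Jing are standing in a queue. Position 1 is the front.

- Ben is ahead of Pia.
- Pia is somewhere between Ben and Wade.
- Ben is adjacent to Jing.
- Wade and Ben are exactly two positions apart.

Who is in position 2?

Ben

With clues 1–2, Wade is ruled out for position 2.
With clues 1–3, Pia is ruled out for position 2.
With clues 1–4, Jing is ruled out for position 2.
So position 2 is Ben.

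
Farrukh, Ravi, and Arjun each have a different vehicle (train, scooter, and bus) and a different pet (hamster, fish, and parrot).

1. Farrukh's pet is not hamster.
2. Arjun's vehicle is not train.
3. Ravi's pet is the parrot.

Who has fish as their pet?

With clues 1–3, Arjun and Ravi are impossible for the one with pet fish.
That leaves Farrukh.

Farrukh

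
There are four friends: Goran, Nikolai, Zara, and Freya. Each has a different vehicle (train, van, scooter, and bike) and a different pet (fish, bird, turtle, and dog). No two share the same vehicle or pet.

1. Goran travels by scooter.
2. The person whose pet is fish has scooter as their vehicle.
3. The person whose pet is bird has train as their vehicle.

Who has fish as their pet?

Goran

With clues 1–2, Freya, Nikolai, and Zara are impossible for the one with pet fish.
That leaves Goran.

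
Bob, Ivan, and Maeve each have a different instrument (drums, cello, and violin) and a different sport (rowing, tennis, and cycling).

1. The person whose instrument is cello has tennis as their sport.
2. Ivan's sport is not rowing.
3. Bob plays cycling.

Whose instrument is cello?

Ivan

With clues 1–3, Bob and Maeve are impossible for the one with instrument cello.
That leaves Ivan.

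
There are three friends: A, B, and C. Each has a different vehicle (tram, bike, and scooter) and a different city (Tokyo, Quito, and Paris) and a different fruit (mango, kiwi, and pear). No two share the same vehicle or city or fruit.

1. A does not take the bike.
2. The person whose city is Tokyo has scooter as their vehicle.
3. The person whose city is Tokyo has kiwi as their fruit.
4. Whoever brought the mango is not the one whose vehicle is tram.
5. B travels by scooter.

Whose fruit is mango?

With clues 1–4, A is impossible for the one with fruit mango.
With clues 1–5, B is impossible for the one with fruit mango.
That leaves C.

C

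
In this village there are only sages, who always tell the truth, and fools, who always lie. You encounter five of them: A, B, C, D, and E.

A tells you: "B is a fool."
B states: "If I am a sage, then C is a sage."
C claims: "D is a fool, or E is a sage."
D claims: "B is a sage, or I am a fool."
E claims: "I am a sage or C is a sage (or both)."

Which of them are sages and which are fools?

A: fool, B: sage, C: sage, D: sage, E: sage

Consider A. Suppose A is a sage.
Then no assignment of the remaining roles makes every statement match its speaker's type — contradiction.
So A is a fool.
Consider B. Suppose B is a fool.
Then A's statement comes out true, contradicting A being a fool.
So B is a sage.
With that fixed, D's statement is true, so D is a sage.
Consider C. Suppose C is a fool.
Then B's statement comes out false, contradicting B being a sage.
So C is a sage.
With that fixed, E's statement is true, so E is a sage.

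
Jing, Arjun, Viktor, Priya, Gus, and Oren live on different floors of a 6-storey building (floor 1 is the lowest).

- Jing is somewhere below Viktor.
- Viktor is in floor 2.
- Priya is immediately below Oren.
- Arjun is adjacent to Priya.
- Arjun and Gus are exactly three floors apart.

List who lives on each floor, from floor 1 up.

Jing, Viktor, Arjun, Priya, Oren, Gus

From clue 1: Jing is in {1,2,3,4,5}.
From clues 1–2: Jing → floor 1, Viktor → floor 2.
From clues 1–3: Priya is in {3,4,5}.
From clues 1–4: Arjun is in {3,4}.
From clues 1–5: Arjun → floor 3, Priya → floor 4, Oren → floor 5, Gus → floor 6.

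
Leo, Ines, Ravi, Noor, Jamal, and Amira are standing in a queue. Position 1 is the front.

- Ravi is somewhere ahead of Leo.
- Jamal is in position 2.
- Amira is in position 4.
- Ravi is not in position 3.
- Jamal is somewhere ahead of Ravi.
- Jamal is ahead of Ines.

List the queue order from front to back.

From clue 1: Leo is in {2,3,4,5,6}.
From clues 1–2: Jamal → position 2.
From clues 1–3: Amira → position 4.
From clues 1–4: Ravi is in {1,5}.
From clues 1–5: Ravi → position 5, Leo → position 6.
From clues 1–6: Noor → position 1, Ines → position 3.

Noor, Jamal, Ines, Amira, Ravi, Leo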